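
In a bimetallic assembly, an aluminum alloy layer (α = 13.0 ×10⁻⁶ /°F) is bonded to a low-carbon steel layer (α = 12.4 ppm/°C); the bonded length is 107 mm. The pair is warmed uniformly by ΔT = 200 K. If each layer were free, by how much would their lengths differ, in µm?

aluminum alloy: α = 13.0×10⁻⁶/°F × 9/5 = 23.4×10⁻⁶/K.
Δα = |23.4 − 12.4|×10⁻⁶/K = 11.0×10⁻⁶/K.
ΔL_mismatch = Δα·L·ΔT = 11.0×10⁻⁶ × 107.0 mm × 200.0 K = 235 µm.

235 µm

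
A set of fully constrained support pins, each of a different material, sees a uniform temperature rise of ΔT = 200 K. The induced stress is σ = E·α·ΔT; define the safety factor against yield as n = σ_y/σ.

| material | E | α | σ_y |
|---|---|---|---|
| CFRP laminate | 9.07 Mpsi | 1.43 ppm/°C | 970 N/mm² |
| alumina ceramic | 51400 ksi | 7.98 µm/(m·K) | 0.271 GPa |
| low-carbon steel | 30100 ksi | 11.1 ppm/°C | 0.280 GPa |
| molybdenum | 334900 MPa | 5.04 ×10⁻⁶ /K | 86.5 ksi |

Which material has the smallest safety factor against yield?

In consistent units (E in GPa, α in ×10⁻⁶/K, σ_y in MPa):
  CFRP laminate: E = 62.54, α = 1.43, σ_y = 970.0 → σ = 17.9 MPa, n = 54.2
  alumina ceramic: E = 354.4, α = 7.98, σ_y = 271.0 → σ = 566 MPa, n = 0.479
  low-carbon steel: E = 207.5, α = 11.1, σ_y = 280.0 → σ = 461 MPa, n = 0.608
  molybdenum: E = 334.9, α = 5.04, σ_y = 596.4 → σ = 338 MPa, n = 1.77
The minimum is alumina ceramic at n = 0.479.

alumina ceramic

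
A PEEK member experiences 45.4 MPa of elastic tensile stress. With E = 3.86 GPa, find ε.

0.0118

ε = σ/E = 45.4 / 3860 = 0.0118.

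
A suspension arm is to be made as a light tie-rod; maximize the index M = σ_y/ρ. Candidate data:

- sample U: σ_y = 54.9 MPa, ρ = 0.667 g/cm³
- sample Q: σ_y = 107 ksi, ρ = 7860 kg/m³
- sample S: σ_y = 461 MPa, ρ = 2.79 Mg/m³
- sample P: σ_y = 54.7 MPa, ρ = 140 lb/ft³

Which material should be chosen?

In SI units:
  sample U: σ_y = 54.90 MPa, ρ = 667.0 kg/m³
  sample Q: σ_y = 737.7 MPa, ρ = 7860 kg/m³
  sample S: σ_y = 461.0 MPa, ρ = 2790 kg/m³
  sample P: σ_y = 54.70 MPa, ρ = 2243 kg/m³
  sample S: M = 165 kN·m/kg
  sample Q: M = 93.9 kN·m/kg
  sample U: M = 82.3 kN·m/kg
  sample P: M = 24.4 kN·m/kg
Sample S ranks first.

sample S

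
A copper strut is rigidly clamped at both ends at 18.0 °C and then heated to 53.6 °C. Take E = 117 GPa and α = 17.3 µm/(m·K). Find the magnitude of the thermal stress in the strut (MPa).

ΔT = 35.60 K. Constrained thermal stress σ = E·α·ΔT = 117.0×10³ MPa × 17.3×10⁻⁶ × 35.60 = 72.1 MPa (compressive).

72.1 MPa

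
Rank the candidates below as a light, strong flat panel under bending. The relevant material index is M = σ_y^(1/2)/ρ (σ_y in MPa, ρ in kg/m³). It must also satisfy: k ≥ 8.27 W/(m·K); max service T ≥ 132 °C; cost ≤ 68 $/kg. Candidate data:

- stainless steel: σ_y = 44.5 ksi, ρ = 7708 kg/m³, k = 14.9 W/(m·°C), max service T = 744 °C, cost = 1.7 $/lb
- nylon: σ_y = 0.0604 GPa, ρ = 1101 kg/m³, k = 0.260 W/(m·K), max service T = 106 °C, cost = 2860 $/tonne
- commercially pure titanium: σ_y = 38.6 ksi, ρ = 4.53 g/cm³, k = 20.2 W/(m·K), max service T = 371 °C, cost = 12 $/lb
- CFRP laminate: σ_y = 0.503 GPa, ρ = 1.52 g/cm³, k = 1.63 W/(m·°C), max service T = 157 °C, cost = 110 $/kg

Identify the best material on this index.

commercially pure titanium

Screen on constraints: k ≥ 8.27 W/(m·K); max service T ≥ 132 °C; cost ≤ 68 $/kg. Survivors: stainless steel, commercially pure titanium.
In SI units:
  stainless steel: σ_y = 306.8 MPa, ρ = 7708 kg/m³
  commercially pure titanium: σ_y = 266.1 MPa, ρ = 4530 kg/m³
  commercially pure titanium: M = 3.60×10⁻³
  stainless steel: M = 2.27×10⁻³
The maximum is for commercially pure titanium.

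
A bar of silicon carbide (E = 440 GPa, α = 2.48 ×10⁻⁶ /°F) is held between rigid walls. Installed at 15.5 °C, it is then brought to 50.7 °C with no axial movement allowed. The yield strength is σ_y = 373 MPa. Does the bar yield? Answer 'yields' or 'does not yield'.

α = 2.48×10⁻⁶/°F × 9/5 = 4.46×10⁻⁶/K.
ΔT = 35.20 K. Constrained thermal stress σ = E·α·ΔT = 440.0×10³ MPa × 4.46×10⁻⁶ × 35.20 = 69.1 MPa (compressive).
Compare to σ_y = 373 MPa: σ < σ_y, so it does not yield.

does not yield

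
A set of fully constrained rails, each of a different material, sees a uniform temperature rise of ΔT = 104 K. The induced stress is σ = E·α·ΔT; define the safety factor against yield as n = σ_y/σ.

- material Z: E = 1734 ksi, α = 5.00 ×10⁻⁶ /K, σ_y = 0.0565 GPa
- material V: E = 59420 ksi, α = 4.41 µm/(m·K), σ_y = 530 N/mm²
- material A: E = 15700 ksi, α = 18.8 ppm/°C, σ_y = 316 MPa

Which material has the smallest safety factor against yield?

material A

With everything in SI (GPa, ×10⁻⁶/K, MPa):
  material Z: E = 11.96, α = 5.00, σ_y = 56.50 → σ = 6.22 MPa, n = 9.09
  material V: E = 409.7, α = 4.41, σ_y = 530.0 → σ = 188 MPa, n = 2.82
  material A: E = 108.2, α = 18.8, σ_y = 316.0 → σ = 212 MPa, n = 1.49
Smallest n: material A with n = 1.49.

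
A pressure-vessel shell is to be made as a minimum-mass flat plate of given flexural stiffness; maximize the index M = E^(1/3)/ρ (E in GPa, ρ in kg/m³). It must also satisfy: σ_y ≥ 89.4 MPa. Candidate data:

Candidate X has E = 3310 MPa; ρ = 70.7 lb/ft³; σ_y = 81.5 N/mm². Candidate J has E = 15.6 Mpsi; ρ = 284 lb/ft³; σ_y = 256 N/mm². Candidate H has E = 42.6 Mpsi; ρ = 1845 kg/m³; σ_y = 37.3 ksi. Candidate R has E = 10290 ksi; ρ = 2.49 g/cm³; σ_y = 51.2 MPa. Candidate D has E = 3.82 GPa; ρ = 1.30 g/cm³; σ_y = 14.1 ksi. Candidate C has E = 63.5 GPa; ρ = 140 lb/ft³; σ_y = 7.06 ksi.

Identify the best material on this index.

Screen on constraints: σ_y ≥ 89.4 MPa. Survivors: candidate J, candidate H, candidate D.
Normalizing units and computing the index:
  candidate J: E = 107.6 GPa, ρ = 4549 kg/m³
  candidate H: E = 293.7 GPa, ρ = 1845 kg/m³
  candidate D: E = 3.820 GPa, ρ = 1300 kg/m³
  candidate H: M = 3.60×10⁻³
  candidate D: M = 1.20×10⁻³
  candidate J: M = 1.05×10⁻³
Candidate H has the largest M.

candidate H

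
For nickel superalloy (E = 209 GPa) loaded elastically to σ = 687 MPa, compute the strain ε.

ε = σ/E = 687 / 209000 = 3.29×10⁻³.

3.29×10⁻³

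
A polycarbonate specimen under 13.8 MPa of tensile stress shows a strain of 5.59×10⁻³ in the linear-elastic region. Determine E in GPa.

2.47 GPa

E = σ/ε = 13.8 MPa / 5.59×10⁻³ = 2469 MPa = 2.47 GPa.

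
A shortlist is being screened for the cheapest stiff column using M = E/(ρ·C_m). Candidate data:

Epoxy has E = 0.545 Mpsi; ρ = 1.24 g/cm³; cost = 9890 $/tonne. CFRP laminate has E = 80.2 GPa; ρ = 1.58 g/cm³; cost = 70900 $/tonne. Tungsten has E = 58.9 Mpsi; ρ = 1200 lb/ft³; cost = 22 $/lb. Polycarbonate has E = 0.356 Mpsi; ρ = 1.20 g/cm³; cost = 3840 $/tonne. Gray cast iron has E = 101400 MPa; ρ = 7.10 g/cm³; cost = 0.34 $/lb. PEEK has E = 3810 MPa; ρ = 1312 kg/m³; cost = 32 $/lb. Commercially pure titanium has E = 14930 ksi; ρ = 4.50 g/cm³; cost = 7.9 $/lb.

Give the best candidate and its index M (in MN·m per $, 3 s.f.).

gray cast iron, M = 19.1 MN·m per $

After converting to SI:
  epoxy: E = 3.758 GPa, ρ = 1240 kg/m³, cost = 9.890 $/kg
  CFRP laminate: E = 80.20 GPa, ρ = 1580 kg/m³, cost = 70.90 $/kg
  tungsten: E = 406.1 GPa, ρ = 19220 kg/m³, cost = 48.50 $/kg
  polycarbonate: E = 2.455 GPa, ρ = 1200 kg/m³, cost = 3.840 $/kg
  gray cast iron: E = 101.4 GPa, ρ = 7100 kg/m³, cost = 0.7496 $/kg
  PEEK: E = 3.810 GPa, ρ = 1312 kg/m³, cost = 70.55 $/kg
  commercially pure titanium: E = 102.9 GPa, ρ = 4500 kg/m³, cost = 17.42 $/kg
  gray cast iron: M = 19.1 MN·m per $
  commercially pure titanium: M = 1.31 MN·m per $
  CFRP laminate: M = 0.716 MN·m per $
  polycarbonate: M = 0.533 MN·m per $
  tungsten: M = 0.436 MN·m per $
  epoxy: M = 0.306 MN·m per $
  PEEK: M = 0.0412 MN·m per $
Gray cast iron ranks first.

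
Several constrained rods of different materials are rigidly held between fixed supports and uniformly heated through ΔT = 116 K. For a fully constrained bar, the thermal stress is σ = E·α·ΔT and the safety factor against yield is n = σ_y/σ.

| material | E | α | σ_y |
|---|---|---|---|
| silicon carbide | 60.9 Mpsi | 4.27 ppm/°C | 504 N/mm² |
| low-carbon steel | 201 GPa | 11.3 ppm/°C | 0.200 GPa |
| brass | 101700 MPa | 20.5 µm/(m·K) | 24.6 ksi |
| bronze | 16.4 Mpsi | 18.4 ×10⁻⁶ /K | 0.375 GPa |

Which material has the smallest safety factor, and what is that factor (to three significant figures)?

Per material, after unit conversion:
  silicon carbide: E = 419.9, α = 4.27, σ_y = 504.0 → σ = 208 MPa, n = 2.42
  low-carbon steel: E = 201.0, α = 11.3, σ_y = 200.0 → σ = 263 MPa, n = 0.759
  brass: E = 101.7, α = 20.5, σ_y = 169.6 → σ = 242 MPa, n = 0.701
  bronze: E = 113.1, α = 18.4, σ_y = 375.0 → σ = 241 MPa, n = 1.55
Smallest n: brass with n = 0.701.

brass, n = 0.701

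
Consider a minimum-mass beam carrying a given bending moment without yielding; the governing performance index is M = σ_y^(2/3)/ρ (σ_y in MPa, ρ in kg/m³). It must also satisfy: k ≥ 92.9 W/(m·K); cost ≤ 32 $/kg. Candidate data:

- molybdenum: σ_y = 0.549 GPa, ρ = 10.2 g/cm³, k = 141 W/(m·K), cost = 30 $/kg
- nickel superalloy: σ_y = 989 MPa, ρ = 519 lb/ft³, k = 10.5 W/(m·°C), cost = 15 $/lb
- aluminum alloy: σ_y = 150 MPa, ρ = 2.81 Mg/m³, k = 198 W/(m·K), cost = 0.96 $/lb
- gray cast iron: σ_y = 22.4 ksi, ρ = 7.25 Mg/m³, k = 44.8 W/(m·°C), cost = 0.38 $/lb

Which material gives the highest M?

aluminum alloy

Screen on constraints: k ≥ 92.9 W/(m·K); cost ≤ 32 $/kg. Survivors: molybdenum, aluminum alloy.
Normalizing units and computing the index:
  molybdenum: σ_y = 549.0 MPa, ρ = 10200 kg/m³
  aluminum alloy: σ_y = 150.0 MPa, ρ = 2810 kg/m³
  aluminum alloy: M = 10.0×10⁻³
  molybdenum: M = 6.57×10⁻³
Aluminum alloy has the largest M.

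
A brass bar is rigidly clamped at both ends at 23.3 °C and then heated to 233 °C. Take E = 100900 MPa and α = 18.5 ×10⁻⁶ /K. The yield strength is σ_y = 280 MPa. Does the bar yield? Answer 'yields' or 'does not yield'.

yields

E = 100900 MPa = 100.9 GPa.
ΔT = 209.7 K. Constrained thermal stress σ = E·α·ΔT = 100.9×10³ MPa × 18.5×10⁻⁶ × 209.7 = 391 MPa (compressive).
Compare to σ_y = 280 MPa: σ ≥ σ_y, so it yields.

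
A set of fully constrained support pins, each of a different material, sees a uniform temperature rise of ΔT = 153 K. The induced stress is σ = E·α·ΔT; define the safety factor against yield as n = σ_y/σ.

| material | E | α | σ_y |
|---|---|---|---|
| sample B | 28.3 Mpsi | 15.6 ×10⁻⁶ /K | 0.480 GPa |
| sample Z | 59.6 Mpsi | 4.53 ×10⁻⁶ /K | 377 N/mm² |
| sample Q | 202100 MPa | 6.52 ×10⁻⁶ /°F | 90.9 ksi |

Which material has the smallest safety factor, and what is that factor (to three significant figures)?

sample B, n = 1.03

With everything in SI (GPa, ×10⁻⁶/K, MPa):
  sample B: E = 195.1, α = 15.6, σ_y = 480.0 → σ = 466 MPa, n = 1.03
  sample Z: E = 410.9, α = 4.53, σ_y = 377.0 → σ = 285 MPa, n = 1.32
  sample Q: E = 202.1, α = 11.7, σ_y = 626.7 → σ = 363 MPa, n = 1.73
The minimum is sample B at n = 1.03.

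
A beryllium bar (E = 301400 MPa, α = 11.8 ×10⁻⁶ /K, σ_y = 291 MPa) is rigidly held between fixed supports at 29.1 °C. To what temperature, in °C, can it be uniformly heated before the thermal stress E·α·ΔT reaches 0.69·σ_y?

85.6 °C

E = 301400 MPa = 301.4 GPa.
E·α·ΔT = 200.8 MPa ⇒ ΔT = 200.8 / (301.4×10³ × 11.8×10⁻⁶) = 56.46 K.
T = 29.1 + 56.46 = 85.56 °C.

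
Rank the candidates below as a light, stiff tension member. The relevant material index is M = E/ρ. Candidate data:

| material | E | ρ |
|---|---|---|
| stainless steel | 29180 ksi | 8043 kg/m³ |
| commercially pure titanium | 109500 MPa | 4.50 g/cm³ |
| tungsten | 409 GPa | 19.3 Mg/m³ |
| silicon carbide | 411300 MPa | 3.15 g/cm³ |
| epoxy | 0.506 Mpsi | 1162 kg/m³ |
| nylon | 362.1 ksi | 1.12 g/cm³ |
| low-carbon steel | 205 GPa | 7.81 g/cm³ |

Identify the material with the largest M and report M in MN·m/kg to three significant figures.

Normalizing units and computing the index:
  stainless steel: E = 201.2 GPa, ρ = 8043 kg/m³
  commercially pure titanium: E = 109.5 GPa, ρ = 4500 kg/m³
  tungsten: E = 409.0 GPa, ρ = 19300 kg/m³
  silicon carbide: E = 411.3 GPa, ρ = 3150 kg/m³
  epoxy: E = 3.489 GPa, ρ = 1162 kg/m³
  nylon: E = 2.497 GPa, ρ = 1120 kg/m³
  low-carbon steel: E = 205.0 GPa, ρ = 7810 kg/m³
  silicon carbide: M = 131 MN·m/kg
  low-carbon steel: M = 26.2 MN·m/kg
  stainless steel: M = 25.0 MN·m/kg
  commercially pure titanium: M = 24.3 MN·m/kg
  tungsten: M = 21.2 MN·m/kg
  epoxy: M = 3.00 MN·m/kg
  nylon: M = 2.23 MN·m/kg
The maximum is for silicon carbide.

silicon carbide, M = 131 MN·m/kg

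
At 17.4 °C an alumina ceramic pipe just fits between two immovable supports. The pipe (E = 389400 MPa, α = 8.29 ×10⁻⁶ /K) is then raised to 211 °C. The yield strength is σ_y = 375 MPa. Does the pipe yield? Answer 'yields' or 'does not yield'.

yields

E = 389400 MPa = 389.4 GPa.
ΔT = 193.6 K. Constrained thermal stress σ = E·α·ΔT = 389.4×10³ MPa × 8.29×10⁻⁶ × 193.6 = 625 MPa (compressive).
Compare to σ_y = 375 MPa: σ ≥ σ_y, so it yields.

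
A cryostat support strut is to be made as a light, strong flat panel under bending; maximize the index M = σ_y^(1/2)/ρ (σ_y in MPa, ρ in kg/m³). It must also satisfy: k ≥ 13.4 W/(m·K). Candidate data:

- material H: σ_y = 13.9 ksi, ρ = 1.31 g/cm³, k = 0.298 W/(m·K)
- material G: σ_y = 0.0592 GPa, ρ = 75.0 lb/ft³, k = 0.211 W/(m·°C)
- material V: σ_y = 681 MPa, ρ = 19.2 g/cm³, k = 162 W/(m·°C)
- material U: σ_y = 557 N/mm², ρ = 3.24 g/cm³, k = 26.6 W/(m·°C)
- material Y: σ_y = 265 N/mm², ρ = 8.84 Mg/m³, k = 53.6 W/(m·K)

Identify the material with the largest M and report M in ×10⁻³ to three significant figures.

material U, M = 7.28×10⁻³

Screen on constraints: k ≥ 13.4 W/(m·K). Survivors: material V, material U, material Y.
Normalizing units and computing the index:
  material V: σ_y = 681.0 MPa, ρ = 19200 kg/m³
  material U: σ_y = 557.0 MPa, ρ = 3240 kg/m³
  material Y: σ_y = 265.0 MPa, ρ = 8840 kg/m³
  material U: M = 7.28×10⁻³
  material Y: M = 1.84×10⁻³
  material V: M = 1.36×10⁻³
Material U ranks first.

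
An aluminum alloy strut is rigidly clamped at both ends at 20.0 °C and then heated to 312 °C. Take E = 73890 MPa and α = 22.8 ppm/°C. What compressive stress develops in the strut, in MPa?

492 MPa

E = 73890 MPa = 73.89 GPa.
ΔT = 292.0 K. Constrained thermal stress σ = E·α·ΔT = 73.89×10³ MPa × 22.8×10⁻⁶ × 292.0 = 492 MPa (compressive).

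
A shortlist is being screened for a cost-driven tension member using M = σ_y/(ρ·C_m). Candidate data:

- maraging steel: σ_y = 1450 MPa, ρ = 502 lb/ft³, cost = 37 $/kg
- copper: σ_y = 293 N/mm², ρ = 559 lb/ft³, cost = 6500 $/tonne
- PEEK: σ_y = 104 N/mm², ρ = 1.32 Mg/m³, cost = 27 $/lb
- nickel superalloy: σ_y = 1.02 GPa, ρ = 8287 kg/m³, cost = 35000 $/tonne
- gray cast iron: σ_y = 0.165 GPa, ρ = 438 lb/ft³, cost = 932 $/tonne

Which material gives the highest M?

Putting every candidate on a common basis:
  maraging steel: σ_y = 1450 MPa, ρ = 8041 kg/m³, cost = 37.00 $/kg
  copper: σ_y = 293.0 MPa, ρ = 8954 kg/m³, cost = 6.500 $/kg
  PEEK: σ_y = 104.0 MPa, ρ = 1320 kg/m³, cost = 59.52 $/kg
  nickel superalloy: σ_y = 1020 MPa, ρ = 8287 kg/m³, cost = 35.00 $/kg
  gray cast iron: σ_y = 165.0 MPa, ρ = 7016 kg/m³, cost = 0.9320 $/kg
  gray cast iron: M = 25.2 kN·m per $
  copper: M = 5.03 kN·m per $
  maraging steel: M = 4.87 kN·m per $
  nickel superalloy: M = 3.52 kN·m per $
  PEEK: M = 1.32 kN·m per $
The maximum is for gray cast iron.

gray cast iron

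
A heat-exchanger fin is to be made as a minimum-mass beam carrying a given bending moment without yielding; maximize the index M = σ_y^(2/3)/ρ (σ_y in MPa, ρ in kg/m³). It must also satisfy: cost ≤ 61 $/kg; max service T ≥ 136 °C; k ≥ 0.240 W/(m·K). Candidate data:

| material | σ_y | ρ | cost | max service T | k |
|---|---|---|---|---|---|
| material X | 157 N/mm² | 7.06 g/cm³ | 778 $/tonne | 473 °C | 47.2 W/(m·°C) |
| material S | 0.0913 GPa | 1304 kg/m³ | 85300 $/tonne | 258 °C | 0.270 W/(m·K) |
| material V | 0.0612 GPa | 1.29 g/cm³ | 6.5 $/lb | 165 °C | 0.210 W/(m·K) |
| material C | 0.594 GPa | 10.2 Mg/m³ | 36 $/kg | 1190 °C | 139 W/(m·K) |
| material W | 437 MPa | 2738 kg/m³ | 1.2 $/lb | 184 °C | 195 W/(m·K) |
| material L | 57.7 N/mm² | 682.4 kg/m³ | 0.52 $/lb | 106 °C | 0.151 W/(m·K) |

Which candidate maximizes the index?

Screen on constraints: cost ≤ 61 $/kg; max service T ≥ 136 °C; k ≥ 0.240 W/(m·K). Survivors: material X, material C, material W.
After converting to SI:
  material X: σ_y = 157.0 MPa, ρ = 7060 kg/m³
  material C: σ_y = 594.0 MPa, ρ = 10200 kg/m³
  material W: σ_y = 437.0 MPa, ρ = 2738 kg/m³
  material W: M = 21.0×10⁻³
  material C: M = 6.93×10⁻³
  material X: M = 4.12×10⁻³
The maximum is for material W.

material W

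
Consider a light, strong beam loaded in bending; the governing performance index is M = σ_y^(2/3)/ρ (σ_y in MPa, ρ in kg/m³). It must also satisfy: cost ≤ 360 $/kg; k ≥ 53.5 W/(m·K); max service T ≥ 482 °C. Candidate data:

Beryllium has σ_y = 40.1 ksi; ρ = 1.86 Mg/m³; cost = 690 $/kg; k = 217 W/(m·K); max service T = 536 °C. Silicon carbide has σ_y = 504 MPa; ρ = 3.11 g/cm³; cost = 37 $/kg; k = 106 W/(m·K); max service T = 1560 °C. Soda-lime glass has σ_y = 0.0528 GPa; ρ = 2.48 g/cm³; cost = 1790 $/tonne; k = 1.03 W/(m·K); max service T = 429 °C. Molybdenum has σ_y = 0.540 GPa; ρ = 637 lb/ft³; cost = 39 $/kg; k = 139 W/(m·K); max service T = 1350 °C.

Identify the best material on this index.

silicon carbide

Screen on constraints: cost ≤ 360 $/kg; k ≥ 53.5 W/(m·K); max service T ≥ 482 °C. Survivors: silicon carbide, molybdenum.
Putting every candidate on a common basis:
  silicon carbide: σ_y = 504.0 MPa, ρ = 3110 kg/m³
  molybdenum: σ_y = 540.0 MPa, ρ = 10200 kg/m³
  silicon carbide: M = 20.4×10⁻³
  molybdenum: M = 6.50×10⁻³
Highest index: silicon carbide.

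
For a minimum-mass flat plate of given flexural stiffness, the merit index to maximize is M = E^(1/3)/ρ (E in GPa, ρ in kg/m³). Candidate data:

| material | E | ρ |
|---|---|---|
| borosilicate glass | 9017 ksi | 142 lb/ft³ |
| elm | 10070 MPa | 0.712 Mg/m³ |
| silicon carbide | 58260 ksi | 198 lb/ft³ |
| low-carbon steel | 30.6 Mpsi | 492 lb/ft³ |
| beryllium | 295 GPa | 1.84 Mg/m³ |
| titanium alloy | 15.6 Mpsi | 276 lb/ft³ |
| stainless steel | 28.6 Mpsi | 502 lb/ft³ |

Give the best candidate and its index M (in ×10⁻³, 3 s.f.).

In SI units:
  borosilicate glass: E = 62.17 GPa, ρ = 2275 kg/m³
  elm: E = 10.07 GPa, ρ = 712.0 kg/m³
  silicon carbide: E = 401.7 GPa, ρ = 3172 kg/m³
  low-carbon steel: E = 211.0 GPa, ρ = 7881 kg/m³
  beryllium: E = 295.0 GPa, ρ = 1840 kg/m³
  titanium alloy: E = 107.6 GPa, ρ = 4421 kg/m³
  stainless steel: E = 197.2 GPa, ρ = 8041 kg/m³
  beryllium: M = 3.62×10⁻³
  elm: M = 3.03×10⁻³
  silicon carbide: M = 2.33×10⁻³
  borosilicate glass: M = 1.74×10⁻³
  titanium alloy: M = 1.08×10⁻³
  low-carbon steel: M = 0.755×10⁻³
  stainless steel: M = 0.724×10⁻³
The maximum is for beryllium.

beryllium, M = 3.62×10⁻³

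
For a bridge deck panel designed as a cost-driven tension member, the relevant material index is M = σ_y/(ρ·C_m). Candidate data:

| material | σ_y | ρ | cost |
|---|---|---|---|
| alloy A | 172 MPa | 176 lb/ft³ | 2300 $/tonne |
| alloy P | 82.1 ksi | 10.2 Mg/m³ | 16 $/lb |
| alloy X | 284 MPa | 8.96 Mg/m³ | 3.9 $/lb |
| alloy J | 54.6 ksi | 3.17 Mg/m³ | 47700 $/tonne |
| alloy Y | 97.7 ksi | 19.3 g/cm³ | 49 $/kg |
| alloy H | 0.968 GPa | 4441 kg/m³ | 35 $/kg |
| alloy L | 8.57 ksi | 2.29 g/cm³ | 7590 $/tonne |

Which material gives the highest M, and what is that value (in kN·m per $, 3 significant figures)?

alloy A, M = 26.5 kN·m per $

After converting to SI:
  alloy A: σ_y = 172.0 MPa, ρ = 2819 kg/m³, cost = 2.300 $/kg
  alloy P: σ_y = 566.1 MPa, ρ = 10200 kg/m³, cost = 35.27 $/kg
  alloy X: σ_y = 284.0 MPa, ρ = 8960 kg/m³, cost = 8.598 $/kg
  alloy J: σ_y = 376.5 MPa, ρ = 3170 kg/m³, cost = 47.70 $/kg
  alloy Y: σ_y = 673.6 MPa, ρ = 19300 kg/m³, cost = 49.00 $/kg
  alloy H: σ_y = 968.0 MPa, ρ = 4441 kg/m³, cost = 35.00 $/kg
  alloy L: σ_y = 59.09 MPa, ρ = 2290 kg/m³, cost = 7.590 $/kg
  alloy A: M = 26.5 kN·m per $
  alloy H: M = 6.23 kN·m per $
  alloy X: M = 3.69 kN·m per $
  alloy L: M = 3.40 kN·m per $
  alloy J: M = 2.49 kN·m per $
  alloy P: M = 1.57 kN·m per $
  alloy Y: M = 0.712 kN·m per $
Alloy A ranks first.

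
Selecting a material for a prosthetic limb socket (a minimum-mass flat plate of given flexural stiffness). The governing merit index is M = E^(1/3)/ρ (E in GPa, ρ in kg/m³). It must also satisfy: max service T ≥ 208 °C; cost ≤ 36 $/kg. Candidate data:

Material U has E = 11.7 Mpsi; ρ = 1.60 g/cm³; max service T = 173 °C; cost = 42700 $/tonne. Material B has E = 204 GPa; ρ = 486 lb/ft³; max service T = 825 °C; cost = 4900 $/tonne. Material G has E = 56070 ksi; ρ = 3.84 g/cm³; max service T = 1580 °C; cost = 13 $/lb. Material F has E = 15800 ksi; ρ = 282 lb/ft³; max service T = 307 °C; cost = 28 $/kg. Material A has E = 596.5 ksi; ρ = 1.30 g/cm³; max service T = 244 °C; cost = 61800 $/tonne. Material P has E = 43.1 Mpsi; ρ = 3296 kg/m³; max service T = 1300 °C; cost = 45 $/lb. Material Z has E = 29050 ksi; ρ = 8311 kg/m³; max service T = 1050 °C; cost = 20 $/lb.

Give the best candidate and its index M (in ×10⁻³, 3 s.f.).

Screen on constraints: max service T ≥ 208 °C; cost ≤ 36 $/kg. Survivors: material B, material G, material F.
Putting every candidate on a common basis:
  material B: E = 204.0 GPa, ρ = 7785 kg/m³
  material G: E = 386.6 GPa, ρ = 3840 kg/m³
  material F: E = 108.9 GPa, ρ = 4517 kg/m³
  material G: M = 1.90×10⁻³
  material F: M = 1.06×10⁻³
  material B: M = 0.756×10⁻³
Highest index: material G.

material G, M = 1.90×10⁻³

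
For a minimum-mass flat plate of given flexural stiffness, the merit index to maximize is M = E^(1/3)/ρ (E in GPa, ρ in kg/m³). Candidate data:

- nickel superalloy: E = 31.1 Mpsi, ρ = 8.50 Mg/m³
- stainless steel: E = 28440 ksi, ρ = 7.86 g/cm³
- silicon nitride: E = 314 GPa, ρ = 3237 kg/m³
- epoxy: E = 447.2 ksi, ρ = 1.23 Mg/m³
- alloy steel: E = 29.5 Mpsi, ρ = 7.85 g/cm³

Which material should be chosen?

silicon nitride

Normalizing units and computing the index:
  nickel superalloy: E = 214.4 GPa, ρ = 8500 kg/m³
  stainless steel: E = 196.1 GPa, ρ = 7860 kg/m³
  silicon nitride: E = 314.0 GPa, ρ = 3237 kg/m³
  epoxy: E = 3.083 GPa, ρ = 1230 kg/m³
  alloy steel: E = 203.4 GPa, ρ = 7850 kg/m³
  silicon nitride: M = 2.10×10⁻³
  epoxy: M = 1.18×10⁻³
  alloy steel: M = 0.749×10⁻³
  stainless steel: M = 0.739×10⁻³
  nickel superalloy: M = 0.704×10⁻³
Silicon nitride has the largest M.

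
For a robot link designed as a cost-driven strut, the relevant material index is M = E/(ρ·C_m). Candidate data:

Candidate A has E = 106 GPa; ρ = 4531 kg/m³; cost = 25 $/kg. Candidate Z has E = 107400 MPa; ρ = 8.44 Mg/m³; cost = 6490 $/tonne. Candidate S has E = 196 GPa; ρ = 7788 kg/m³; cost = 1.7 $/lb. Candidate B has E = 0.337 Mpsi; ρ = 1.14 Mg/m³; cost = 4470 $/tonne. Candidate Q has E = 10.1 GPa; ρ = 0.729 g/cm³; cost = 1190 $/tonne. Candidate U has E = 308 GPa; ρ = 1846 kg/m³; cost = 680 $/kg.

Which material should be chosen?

Convert each candidate to consistent units, then evaluate M:
  candidate A: E = 106.0 GPa, ρ = 4531 kg/m³, cost = 25.00 $/kg
  candidate Z: E = 107.4 GPa, ρ = 8440 kg/m³, cost = 6.490 $/kg
  candidate S: E = 196.0 GPa, ρ = 7788 kg/m³, cost = 3.748 $/kg
  candidate B: E = 2.324 GPa, ρ = 1140 kg/m³, cost = 4.470 $/kg
  candidate Q: E = 10.10 GPa, ρ = 729.0 kg/m³, cost = 1.190 $/kg
  candidate U: E = 308.0 GPa, ρ = 1846 kg/m³, cost = 680.0 $/kg
  candidate Q: M = 11.6 MN·m per $
  candidate S: M = 6.72 MN·m per $
  candidate Z: M = 1.96 MN·m per $
  candidate A: M = 0.936 MN·m per $
  candidate B: M = 0.456 MN·m per $
  candidate U: M = 0.245 MN·m per $
The maximum is for candidate Q.

candidate Q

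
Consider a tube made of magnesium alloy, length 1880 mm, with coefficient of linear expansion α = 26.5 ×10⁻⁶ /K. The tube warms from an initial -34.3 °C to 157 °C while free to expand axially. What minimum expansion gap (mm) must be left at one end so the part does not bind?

9.53 mm

ΔT = 157 − (-34.3) = 191.3 K.
ΔL = α·L₀·ΔT = 26.5×10⁻⁶ × 1880 mm × 191.3 K = 9.53 mm.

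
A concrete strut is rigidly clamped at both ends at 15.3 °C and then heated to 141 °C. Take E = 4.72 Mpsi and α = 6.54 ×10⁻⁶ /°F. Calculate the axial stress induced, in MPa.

48.2 MPa

E = 4.72 Mpsi = 32.54 GPa.
α = 6.54×10⁻⁶/°F × 9/5 = 11.8×10⁻⁶/K.
ΔT = 125.7 K. Constrained thermal stress σ = E·α·ΔT = 32.54×10³ MPa × 11.8×10⁻⁶ × 125.7 = 48.2 MPa (compressive).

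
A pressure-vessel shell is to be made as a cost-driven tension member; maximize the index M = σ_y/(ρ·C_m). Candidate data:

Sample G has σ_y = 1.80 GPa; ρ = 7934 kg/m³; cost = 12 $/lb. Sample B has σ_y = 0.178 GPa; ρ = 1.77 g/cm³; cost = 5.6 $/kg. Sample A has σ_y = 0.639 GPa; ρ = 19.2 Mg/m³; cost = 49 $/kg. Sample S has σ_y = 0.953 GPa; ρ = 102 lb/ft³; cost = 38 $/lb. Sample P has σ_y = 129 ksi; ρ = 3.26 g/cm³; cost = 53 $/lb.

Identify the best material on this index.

sample B

Normalizing units and computing the index:
  sample G: σ_y = 1800 MPa, ρ = 7934 kg/m³, cost = 26.46 $/kg
  sample B: σ_y = 178.0 MPa, ρ = 1770 kg/m³, cost = 5.600 $/kg
  sample A: σ_y = 639.0 MPa, ρ = 19200 kg/m³, cost = 49.00 $/kg
  sample S: σ_y = 953.0 MPa, ρ = 1634 kg/m³, cost = 83.77 $/kg
  sample P: σ_y = 889.4 MPa, ρ = 3260 kg/m³, cost = 116.8 $/kg
  sample B: M = 18.0 kN·m per $
  sample G: M = 8.58 kN·m per $
  sample S: M = 6.96 kN·m per $
  sample P: M = 2.34 kN·m per $
  sample A: M = 0.679 kN·m per $
Highest index: sample B.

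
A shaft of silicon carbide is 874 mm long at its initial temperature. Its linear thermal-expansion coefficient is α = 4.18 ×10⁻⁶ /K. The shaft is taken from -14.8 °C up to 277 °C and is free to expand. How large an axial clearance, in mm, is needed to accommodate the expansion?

ΔT = 277 − (-14.8) = 291.8 K.
ΔL = α·L₀·ΔT = 4.18×10⁻⁶ × 874 mm × 291.8 K = 1.07 mm.

1.07 mm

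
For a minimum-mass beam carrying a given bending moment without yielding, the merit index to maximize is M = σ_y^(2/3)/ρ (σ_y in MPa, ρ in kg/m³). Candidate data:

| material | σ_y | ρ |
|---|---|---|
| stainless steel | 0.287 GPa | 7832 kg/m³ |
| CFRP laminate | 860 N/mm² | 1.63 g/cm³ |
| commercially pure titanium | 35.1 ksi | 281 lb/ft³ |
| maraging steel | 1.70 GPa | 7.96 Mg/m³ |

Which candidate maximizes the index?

In SI units:
  stainless steel: σ_y = 287.0 MPa, ρ = 7832 kg/m³
  CFRP laminate: σ_y = 860.0 MPa, ρ = 1630 kg/m³
  commercially pure titanium: σ_y = 242.0 MPa, ρ = 4501 kg/m³
  maraging steel: σ_y = 1700 MPa, ρ = 7960 kg/m³
  CFRP laminate: M = 55.5×10⁻³
  maraging steel: M = 17.9×10⁻³
  commercially pure titanium: M = 8.63×10⁻³
  stainless steel: M = 5.56×10⁻³
Highest index: CFRP laminate.

CFRP laminate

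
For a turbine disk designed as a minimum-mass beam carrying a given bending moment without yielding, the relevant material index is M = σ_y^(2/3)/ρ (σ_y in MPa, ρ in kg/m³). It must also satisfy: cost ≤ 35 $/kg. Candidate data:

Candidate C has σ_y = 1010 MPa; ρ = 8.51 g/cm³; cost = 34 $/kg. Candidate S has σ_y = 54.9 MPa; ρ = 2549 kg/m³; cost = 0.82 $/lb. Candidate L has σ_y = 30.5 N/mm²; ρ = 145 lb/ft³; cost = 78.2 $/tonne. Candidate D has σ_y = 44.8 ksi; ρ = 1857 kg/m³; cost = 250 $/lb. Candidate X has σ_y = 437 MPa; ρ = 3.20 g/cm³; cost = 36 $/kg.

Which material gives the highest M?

Screen on constraints: cost ≤ 35 $/kg. Survivors: candidate C, candidate S, candidate L.
Normalizing units and computing the index:
  candidate C: σ_y = 1010 MPa, ρ = 8510 kg/m³
  candidate S: σ_y = 54.90 MPa, ρ = 2549 kg/m³
  candidate L: σ_y = 30.50 MPa, ρ = 2323 kg/m³
  candidate C: M = 11.8×10⁻³
  candidate S: M = 5.67×10⁻³
  candidate L: M = 4.20×10⁻³
Highest index: candidate C.

candidate C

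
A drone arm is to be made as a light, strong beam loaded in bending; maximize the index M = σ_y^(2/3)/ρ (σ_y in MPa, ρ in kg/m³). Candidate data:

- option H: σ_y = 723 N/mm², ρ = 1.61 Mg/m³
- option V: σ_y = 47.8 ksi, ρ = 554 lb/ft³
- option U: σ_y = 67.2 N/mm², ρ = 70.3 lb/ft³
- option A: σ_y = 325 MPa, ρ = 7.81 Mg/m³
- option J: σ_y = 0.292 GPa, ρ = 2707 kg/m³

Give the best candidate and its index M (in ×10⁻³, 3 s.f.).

After converting to SI:
  option H: σ_y = 723.0 MPa, ρ = 1610 kg/m³
  option V: σ_y = 329.6 MPa, ρ = 8874 kg/m³
  option U: σ_y = 67.20 MPa, ρ = 1126 kg/m³
  option A: σ_y = 325.0 MPa, ρ = 7810 kg/m³
  option J: σ_y = 292.0 MPa, ρ = 2707 kg/m³
  option H: M = 50.0×10⁻³
  option J: M = 16.3×10⁻³
  option U: M = 14.7×10⁻³
  option A: M = 6.05×10⁻³
  option V: M = 5.38×10⁻³
Highest index: option H.

option H, M = 50.0×10⁻³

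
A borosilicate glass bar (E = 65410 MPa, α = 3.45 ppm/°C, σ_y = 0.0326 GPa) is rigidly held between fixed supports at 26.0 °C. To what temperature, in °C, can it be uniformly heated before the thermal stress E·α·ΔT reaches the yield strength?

E = 65410 MPa = 65.41 GPa.
σ_y = 0.0326 GPa = 32.60 MPa.
E·α·ΔT = 32.60 MPa ⇒ ΔT = 32.60 / (65.41×10³ × 3.45×10⁻⁶) = 144.5 K.
T = 26.0 + 144.5 = 170.5 °C.

170 °C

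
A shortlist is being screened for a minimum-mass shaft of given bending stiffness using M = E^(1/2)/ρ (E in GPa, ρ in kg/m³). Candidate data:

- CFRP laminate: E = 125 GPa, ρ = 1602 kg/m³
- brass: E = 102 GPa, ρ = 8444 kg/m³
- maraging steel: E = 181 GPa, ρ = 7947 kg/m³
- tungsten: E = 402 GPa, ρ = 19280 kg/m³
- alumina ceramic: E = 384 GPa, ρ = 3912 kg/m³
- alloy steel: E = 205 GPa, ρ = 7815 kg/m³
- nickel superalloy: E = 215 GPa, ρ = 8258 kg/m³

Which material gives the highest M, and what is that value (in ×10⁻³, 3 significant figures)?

CFRP laminate, M = 6.98×10⁻³

Per-candidate index values:
  CFRP laminate: M = 6.98×10⁻³
  alumina ceramic: M = 5.01×10⁻³
  alloy steel: M = 1.83×10⁻³
  nickel superalloy: M = 1.78×10⁻³
  maraging steel: M = 1.69×10⁻³
  brass: M = 1.20×10⁻³
  tungsten: M = 1.04×10⁻³
CFRP laminate has the largest M.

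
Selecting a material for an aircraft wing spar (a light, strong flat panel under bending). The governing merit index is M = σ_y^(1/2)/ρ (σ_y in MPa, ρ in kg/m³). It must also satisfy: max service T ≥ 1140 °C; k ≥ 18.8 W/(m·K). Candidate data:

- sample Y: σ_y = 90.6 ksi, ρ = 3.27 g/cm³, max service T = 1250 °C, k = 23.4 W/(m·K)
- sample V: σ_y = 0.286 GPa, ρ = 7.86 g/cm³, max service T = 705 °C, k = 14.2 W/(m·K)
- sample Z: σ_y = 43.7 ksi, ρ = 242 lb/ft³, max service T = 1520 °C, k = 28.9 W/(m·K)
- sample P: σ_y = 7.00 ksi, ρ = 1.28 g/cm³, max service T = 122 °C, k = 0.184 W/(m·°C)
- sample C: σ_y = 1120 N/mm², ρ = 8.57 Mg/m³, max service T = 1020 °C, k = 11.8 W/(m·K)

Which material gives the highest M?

sample Y

Screen on constraints: max service T ≥ 1140 °C; k ≥ 18.8 W/(m·K). Survivors: sample Y, sample Z.
Putting every candidate on a common basis:
  sample Y: σ_y = 624.7 MPa, ρ = 3270 kg/m³
  sample Z: σ_y = 301.3 MPa, ρ = 3876 kg/m³
  sample Y: M = 7.64×10⁻³
  sample Z: M = 4.48×10⁻³
Sample Y ranks first.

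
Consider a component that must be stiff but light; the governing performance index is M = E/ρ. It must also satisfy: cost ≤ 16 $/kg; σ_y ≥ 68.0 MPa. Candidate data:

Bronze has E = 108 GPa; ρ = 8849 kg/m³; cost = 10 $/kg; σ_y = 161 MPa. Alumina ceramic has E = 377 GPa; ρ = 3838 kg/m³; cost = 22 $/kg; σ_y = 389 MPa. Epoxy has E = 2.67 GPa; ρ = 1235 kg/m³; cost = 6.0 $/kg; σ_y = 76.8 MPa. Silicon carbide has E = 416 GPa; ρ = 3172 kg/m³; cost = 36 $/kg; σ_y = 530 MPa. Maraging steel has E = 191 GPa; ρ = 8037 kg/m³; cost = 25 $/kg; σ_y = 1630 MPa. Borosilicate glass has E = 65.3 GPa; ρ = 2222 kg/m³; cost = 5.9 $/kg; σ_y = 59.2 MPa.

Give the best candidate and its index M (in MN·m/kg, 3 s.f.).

Screen on constraints: cost ≤ 16 $/kg; σ_y ≥ 68.0 MPa. Survivors: bronze, epoxy.
Evaluate M for each candidate:
  bronze: M = 12.2 MN·m/kg
  epoxy: M = 2.16 MN·m/kg
Highest index: bronze.

bronze, M = 12.2 MN·m/kg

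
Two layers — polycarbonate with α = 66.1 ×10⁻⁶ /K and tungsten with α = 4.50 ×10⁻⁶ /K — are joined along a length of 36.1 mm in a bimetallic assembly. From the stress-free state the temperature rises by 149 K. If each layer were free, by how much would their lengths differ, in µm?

331 µm

Δα = |66.1 − 4.50|×10⁻⁶/K = 61.6×10⁻⁶/K.
ΔL_mismatch = Δα·L·ΔT = 61.6×10⁻⁶ × 36.1 mm × 149.0 K = 331 µm.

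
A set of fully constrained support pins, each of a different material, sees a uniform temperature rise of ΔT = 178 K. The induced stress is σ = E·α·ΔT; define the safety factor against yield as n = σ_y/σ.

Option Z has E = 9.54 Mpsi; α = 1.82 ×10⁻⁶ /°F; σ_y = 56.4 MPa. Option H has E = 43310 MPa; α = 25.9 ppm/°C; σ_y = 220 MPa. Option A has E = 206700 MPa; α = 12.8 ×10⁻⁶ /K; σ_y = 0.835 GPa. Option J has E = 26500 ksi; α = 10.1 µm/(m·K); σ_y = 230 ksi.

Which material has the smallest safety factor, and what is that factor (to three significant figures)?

option H, n = 1.10

Per material, after unit conversion:
  option Z: E = 65.78, α = 3.28, σ_y = 56.40 → σ = 38.4 MPa, n = 1.47
  option H: E = 43.31, α = 25.9, σ_y = 220.0 → σ = 200 MPa, n = 1.10
  option A: E = 206.7, α = 12.8, σ_y = 835.0 → σ = 471 MPa, n = 1.77
  option J: E = 182.7, α = 10.1, σ_y = 1586 → σ = 328 MPa, n = 4.83
The minimum is option H at n = 1.10.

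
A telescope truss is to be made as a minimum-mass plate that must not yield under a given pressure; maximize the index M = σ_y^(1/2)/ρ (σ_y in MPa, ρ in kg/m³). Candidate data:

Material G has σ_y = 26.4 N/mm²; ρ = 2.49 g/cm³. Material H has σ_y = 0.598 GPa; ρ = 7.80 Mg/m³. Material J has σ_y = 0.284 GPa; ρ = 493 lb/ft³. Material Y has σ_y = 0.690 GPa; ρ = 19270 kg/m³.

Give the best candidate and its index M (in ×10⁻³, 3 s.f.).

material H, M = 3.14×10⁻³

Normalizing units and computing the index:
  material G: σ_y = 26.40 MPa, ρ = 2490 kg/m³
  material H: σ_y = 598.0 MPa, ρ = 7800 kg/m³
  material J: σ_y = 284.0 MPa, ρ = 7897 kg/m³
  material Y: σ_y = 690.0 MPa, ρ = 19270 kg/m³
  material H: M = 3.14×10⁻³
  material J: M = 2.13×10⁻³
  material G: M = 2.06×10⁻³
  material Y: M = 1.36×10⁻³
Material H has the largest M.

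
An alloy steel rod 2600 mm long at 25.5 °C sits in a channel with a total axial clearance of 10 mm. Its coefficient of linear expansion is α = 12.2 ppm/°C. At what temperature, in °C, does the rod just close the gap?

341 °C

α·L₀·ΔT = 10.0 mm ⇒ ΔT = 10.0 / (12.2×10⁻⁶ × 2600.0) = 315.3 K.
T = 25.5 + 315.3 = 340.8 °C.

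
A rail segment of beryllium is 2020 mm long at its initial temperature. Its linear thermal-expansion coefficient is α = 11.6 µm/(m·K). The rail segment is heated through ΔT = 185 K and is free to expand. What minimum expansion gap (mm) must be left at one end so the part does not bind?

ΔL = α·L₀·ΔT = 11.6×10⁻⁶ × 2020 mm × 185.0 K = 4.33 mm.

4.33 mm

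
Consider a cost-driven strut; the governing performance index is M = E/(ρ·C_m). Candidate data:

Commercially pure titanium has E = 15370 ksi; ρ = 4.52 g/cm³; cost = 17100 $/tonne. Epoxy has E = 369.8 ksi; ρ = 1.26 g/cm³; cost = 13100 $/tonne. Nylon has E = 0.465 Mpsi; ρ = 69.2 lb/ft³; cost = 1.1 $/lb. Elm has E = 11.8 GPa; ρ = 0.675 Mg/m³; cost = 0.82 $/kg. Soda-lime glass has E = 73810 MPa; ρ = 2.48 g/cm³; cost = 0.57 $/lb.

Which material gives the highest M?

Convert each candidate to consistent units, then evaluate M:
  commercially pure titanium: E = 106.0 GPa, ρ = 4520 kg/m³, cost = 17.10 $/kg
  epoxy: E = 2.550 GPa, ρ = 1260 kg/m³, cost = 13.10 $/kg
  nylon: E = 3.206 GPa, ρ = 1108 kg/m³, cost = 2.425 $/kg
  elm: E = 11.80 GPa, ρ = 675.0 kg/m³, cost = 0.8200 $/kg
  soda-lime glass: E = 73.81 GPa, ρ = 2480 kg/m³, cost = 1.257 $/kg
  soda-lime glass: M = 23.7 MN·m per $
  elm: M = 21.3 MN·m per $
  commercially pure titanium: M = 1.37 MN·m per $
  nylon: M = 1.19 MN·m per $
  epoxy: M = 0.154 MN·m per $
The maximum is for soda-lime glass.

soda-lime glass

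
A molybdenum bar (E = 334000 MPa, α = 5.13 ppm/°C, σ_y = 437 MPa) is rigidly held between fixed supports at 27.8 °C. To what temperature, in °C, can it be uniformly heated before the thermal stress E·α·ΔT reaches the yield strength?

283 °C

E = 334000 MPa = 334.0 GPa.
E·α·ΔT = 437.0 MPa ⇒ ΔT = 437.0 / (334.0×10³ × 5.13×10⁻⁶) = 255.0 K.
T = 27.8 + 255.0 = 282.8 °C.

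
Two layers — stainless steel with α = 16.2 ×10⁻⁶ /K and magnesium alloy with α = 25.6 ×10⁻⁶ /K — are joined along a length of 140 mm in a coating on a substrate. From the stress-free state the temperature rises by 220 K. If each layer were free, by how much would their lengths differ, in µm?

Δα = |16.2 − 25.6|×10⁻⁶/K = 9.40×10⁻⁶/K.
ΔL_mismatch = Δα·L·ΔT = 9.40×10⁻⁶ × 140.0 mm × 220.0 K = 290 µm.

290 µm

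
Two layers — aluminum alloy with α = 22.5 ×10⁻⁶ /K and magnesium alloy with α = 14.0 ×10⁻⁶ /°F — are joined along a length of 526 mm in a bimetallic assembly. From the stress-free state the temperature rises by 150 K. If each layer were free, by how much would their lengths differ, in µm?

213 µm

magnesium alloy: α = 14.0×10⁻⁶/°F × 9/5 = 25.2×10⁻⁶/K.
Δα = |22.5 − 25.2|×10⁻⁶/K = 2.70×10⁻⁶/K.
ΔL_mismatch = Δα·L·ΔT = 2.70×10⁻⁶ × 526.0 mm × 150.0 K = 213 µm.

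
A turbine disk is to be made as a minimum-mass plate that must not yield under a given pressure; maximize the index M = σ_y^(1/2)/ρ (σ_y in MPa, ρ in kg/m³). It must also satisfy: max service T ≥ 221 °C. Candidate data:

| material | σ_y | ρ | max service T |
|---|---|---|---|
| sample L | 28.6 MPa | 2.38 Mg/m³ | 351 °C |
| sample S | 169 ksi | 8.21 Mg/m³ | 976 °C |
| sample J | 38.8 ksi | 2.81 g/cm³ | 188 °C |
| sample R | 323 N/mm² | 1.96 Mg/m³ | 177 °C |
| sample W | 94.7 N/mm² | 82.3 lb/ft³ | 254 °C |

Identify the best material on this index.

sample W

Screen on constraints: max service T ≥ 221 °C. Survivors: sample L, sample S, sample W.
Normalizing units and computing the index:
  sample L: σ_y = 28.60 MPa, ρ = 2380 kg/m³
  sample S: σ_y = 1165 MPa, ρ = 8210 kg/m³
  sample W: σ_y = 94.70 MPa, ρ = 1318 kg/m³
  sample W: M = 7.38×10⁻³
  sample S: M = 4.16×10⁻³
  sample L: M = 2.25×10⁻³
Sample W has the largest M.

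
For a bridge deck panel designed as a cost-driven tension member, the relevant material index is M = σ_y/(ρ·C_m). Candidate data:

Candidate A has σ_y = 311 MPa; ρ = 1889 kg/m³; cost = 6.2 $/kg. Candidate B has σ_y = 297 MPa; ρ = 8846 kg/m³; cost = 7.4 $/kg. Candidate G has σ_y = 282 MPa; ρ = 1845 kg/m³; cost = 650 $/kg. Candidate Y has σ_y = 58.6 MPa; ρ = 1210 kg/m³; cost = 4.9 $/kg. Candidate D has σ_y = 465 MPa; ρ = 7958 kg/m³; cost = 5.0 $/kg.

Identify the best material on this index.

candidate A

Evaluate M for each candidate:
  candidate A: M = 26.6 kN·m per $
  candidate D: M = 11.7 kN·m per $
  candidate Y: M = 9.88 kN·m per $
  candidate B: M = 4.54 kN·m per $
  candidate G: M = 0.235 kN·m per $
The maximum is for candidate A.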